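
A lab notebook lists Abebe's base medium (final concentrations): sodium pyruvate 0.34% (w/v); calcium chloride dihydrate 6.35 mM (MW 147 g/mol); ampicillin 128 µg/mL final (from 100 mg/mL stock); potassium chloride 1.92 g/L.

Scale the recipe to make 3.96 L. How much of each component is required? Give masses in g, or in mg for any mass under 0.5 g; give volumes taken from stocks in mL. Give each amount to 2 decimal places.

sodium pyruvate 13.46 g; calcium chloride dihydrate 3.70 g; ampicillin 5.07 mL; potassium chloride 7.60 g

Scale factor relative to 1 L: 3.96.
sodium pyruvate: 0.34% w/v = 3.4 g/L → 3.4 × 3.96 L = 13.46 g
calcium chloride dihydrate: 6.35 mmol/L × 147 g/mol × 3.96 L ÷ 1000 = 3.70 g
ampicillin: C1V1 = C2V2 → 128 µg/mL × 3960 mL ÷ 100000 µg/mL = 5.07 mL
potassium chloride: 1.92 g/L × 3.96 L = 7.60 g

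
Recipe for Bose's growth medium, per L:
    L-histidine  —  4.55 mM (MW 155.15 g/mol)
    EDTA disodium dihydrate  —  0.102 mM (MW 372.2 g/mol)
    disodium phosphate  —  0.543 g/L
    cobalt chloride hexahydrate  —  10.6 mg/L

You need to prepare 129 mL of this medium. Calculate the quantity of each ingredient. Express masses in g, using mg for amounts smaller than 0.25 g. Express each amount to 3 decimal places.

Scale factor relative to 1 L: 0.129.
L-histidine: 4.55 mmol/L × 155.15 mg/mmol × 0.129 L = 91.065 mg
EDTA disodium dihydrate: 0.102 mmol/L × 372.2 mg/mmol × 0.129 L = 4.897 mg
disodium phosphate: 0.543 g/L × 0.129 L = 0.070047 g = 70.047 mg
cobalt chloride hexahydrate: 10.6 mg/L × 0.129 L = 1.367 mg

L-histidine 91.065 mg; EDTA disodium dihydrate 4.897 mg; disodium phosphate 70.047 mg; cobalt chloride hexahydrate 1.367 mg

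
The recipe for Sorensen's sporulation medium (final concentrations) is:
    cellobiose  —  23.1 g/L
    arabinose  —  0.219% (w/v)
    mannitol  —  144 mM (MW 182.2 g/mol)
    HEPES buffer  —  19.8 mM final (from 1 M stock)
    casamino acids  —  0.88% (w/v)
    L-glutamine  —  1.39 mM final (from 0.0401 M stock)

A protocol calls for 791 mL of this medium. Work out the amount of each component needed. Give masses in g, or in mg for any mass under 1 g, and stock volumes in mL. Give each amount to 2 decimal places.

cellobiose 18.27 g; arabinose 1.73 g; mannitol 20.75 g; HEPES buffer 15.66 mL; casamino acids 6.96 g; L-glutamine 27.42 mL

Working volume: 791 mL = 0.791 L.
cellobiose: 23.1 g/L × 0.791 L = 18.27 g
arabinose: 0.219% w/v = 2.19 g/L → 2.19 × 0.791 L = 1.73 g
mannitol: 144 mmol/L × 182.2 g/mol × 0.791 L ÷ 1000 = 20.75 g
HEPES buffer: dilute stock: 19.8 mM × 791 mL ÷ 1000 mM = 15.66 mL
casamino acids: 0.88% w/v = 8.8 g/L → 8.8 × 0.791 L = 6.96 g
L-glutamine: C1V1 = C2V2 → 1.39 mM × 791 mL ÷ 40.1 mM = 27.42 mL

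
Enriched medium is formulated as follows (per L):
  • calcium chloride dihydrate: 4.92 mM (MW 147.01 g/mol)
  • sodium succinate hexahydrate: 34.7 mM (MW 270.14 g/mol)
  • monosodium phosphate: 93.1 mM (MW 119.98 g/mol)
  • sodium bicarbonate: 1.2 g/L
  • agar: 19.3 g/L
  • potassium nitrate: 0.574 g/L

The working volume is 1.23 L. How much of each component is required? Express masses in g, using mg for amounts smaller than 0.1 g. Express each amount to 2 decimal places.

Working volume: 1.23 L.
calcium chloride dihydrate: 4.92 mmol/L × 147.01 g/mol × 1.23 L ÷ 1000 = 0.89 g
sodium succinate hexahydrate: 34.7 mmol/L × 270.14 g/mol × 1.23 L ÷ 1000 = 11.53 g
monosodium phosphate: 93.1 mmol/L × 119.98 g/mol × 1.23 L ÷ 1000 = 13.74 g
sodium bicarbonate: 1.2 g/L × 1.23 L = 1.48 g
agar: 19.3 g/L × 1.23 L = 23.74 g
potassium nitrate: 0.574 g/L × 1.23 L = 0.71 g

calcium chloride dihydrate 0.89 g; sodium succinate hexahydrate 11.53 g; monosodium phosphate 13.74 g; sodium bicarbonate 1.48 g; agar 23.74 g; potassium nitrate 0.71 g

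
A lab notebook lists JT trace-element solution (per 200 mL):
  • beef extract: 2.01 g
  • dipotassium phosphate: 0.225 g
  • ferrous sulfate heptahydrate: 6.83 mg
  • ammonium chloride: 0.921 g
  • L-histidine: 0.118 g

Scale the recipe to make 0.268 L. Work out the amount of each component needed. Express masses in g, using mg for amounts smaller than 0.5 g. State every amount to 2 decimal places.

beef extract 2.69 g; dipotassium phosphate 301.50 mg; ferrous sulfate heptahydrate 9.15 mg; ammonium chloride 1.23 g; L-histidine 158.12 mg

Scale factor = 268 mL / 200 mL = 1.34.
beef extract: 2.01 g × (268 mL / 200 mL) = 2.69 g
dipotassium phosphate: 0.225 g × (268 mL / 200 mL) = 0.3015 g = 301.50 mg
ferrous sulfate heptahydrate: 6.83 mg × (268 mL / 200 mL) = 9.15 mg
ammonium chloride: 0.921 g × (268 mL / 200 mL) = 1.23 g
L-histidine: 0.118 g × (268 mL / 200 mL) = 0.15812 g = 158.12 mg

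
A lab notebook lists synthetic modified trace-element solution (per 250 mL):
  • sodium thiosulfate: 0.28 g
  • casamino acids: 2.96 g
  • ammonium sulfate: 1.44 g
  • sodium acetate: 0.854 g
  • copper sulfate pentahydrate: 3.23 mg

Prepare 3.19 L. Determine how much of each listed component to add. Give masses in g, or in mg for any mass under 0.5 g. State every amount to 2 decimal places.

sodium thiosulfate 3.57 g; casamino acids 37.77 g; ammonium sulfate 18.37 g; sodium acetate 10.90 g; copper sulfate pentahydrate 41.21 mg

Ratio of target to recipe volume: 3190 / 250 = 12.76.
sodium thiosulfate: 0.28 g × (3190 mL / 250 mL) = 3.57 g
casamino acids: 2.96 g × (3190 mL / 250 mL) = 37.77 g
ammonium sulfate: 1.44 g × (3190 mL / 250 mL) = 18.37 g
sodium acetate: 0.854 g × (3190 mL / 250 mL) = 10.90 g
copper sulfate pentahydrate: 3.23 mg × (3190 mL / 250 mL) = 41.21 mg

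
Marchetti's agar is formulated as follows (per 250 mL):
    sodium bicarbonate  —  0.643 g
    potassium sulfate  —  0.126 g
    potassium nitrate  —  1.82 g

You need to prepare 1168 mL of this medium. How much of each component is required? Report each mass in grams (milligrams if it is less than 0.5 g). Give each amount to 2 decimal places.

Ratio of target to recipe volume: 1168 / 250 = 4.672.
sodium bicarbonate: 0.643 g × (1168 mL / 250 mL) = 3.00 g
potassium sulfate: 0.126 g × (1168 mL / 250 mL) = 0.59 g
potassium nitrate: 1.82 g × (1168 mL / 250 mL) = 8.50 g

sodium bicarbonate 3.00 g; potassium sulfate 0.59 g; potassium nitrate 8.50 g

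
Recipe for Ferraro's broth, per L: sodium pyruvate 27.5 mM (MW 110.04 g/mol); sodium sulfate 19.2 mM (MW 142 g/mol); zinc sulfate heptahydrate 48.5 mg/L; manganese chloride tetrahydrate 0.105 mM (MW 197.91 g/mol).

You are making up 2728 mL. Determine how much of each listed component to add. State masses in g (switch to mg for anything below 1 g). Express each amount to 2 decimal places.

sodium pyruvate 8.26 g; sodium sulfate 7.44 g; zinc sulfate heptahydrate 132.31 mg; manganese chloride tetrahydrate 56.69 mg

Scale factor relative to 1 L: 2.728.
sodium pyruvate: 27.5 mmol/L × 110.04 g/mol × 2.728 L ÷ 1000 = 8.26 g
sodium sulfate: 19.2 mmol/L × 142 g/mol × 2.728 L ÷ 1000 = 7.44 g
zinc sulfate heptahydrate: 48.5 mg/L × 2.728 L = 132.31 mg
manganese chloride tetrahydrate: 0.105 mmol/L × 197.91 mg/mmol × 2.728 L = 56.69 mg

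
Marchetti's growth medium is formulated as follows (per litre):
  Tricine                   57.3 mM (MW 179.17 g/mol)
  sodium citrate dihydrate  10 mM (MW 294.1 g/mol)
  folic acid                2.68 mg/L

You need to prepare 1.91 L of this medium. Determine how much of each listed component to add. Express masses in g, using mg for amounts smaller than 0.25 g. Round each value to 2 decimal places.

Working volume: 1.91 L.
Tricine: 57.3 mmol/L × 179.17 g/mol × 1.91 L ÷ 1000 = 19.61 g
sodium citrate dihydrate: 10 mmol/L × 294.1 g/mol × 1.91 L ÷ 1000 = 5.62 g
folic acid: 2.68 mg/L × 1.91 L = 5.12 mg

Tricine 19.61 g; sodium citrate dihydrate 5.62 g; folic acid 5.12 mg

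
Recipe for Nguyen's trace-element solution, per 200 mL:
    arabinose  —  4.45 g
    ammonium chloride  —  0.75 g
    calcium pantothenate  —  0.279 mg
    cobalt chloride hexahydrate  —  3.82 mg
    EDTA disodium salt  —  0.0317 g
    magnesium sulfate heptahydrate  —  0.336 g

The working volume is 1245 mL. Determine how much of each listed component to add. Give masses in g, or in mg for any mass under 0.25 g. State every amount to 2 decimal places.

arabinose 27.70 g; ammonium chloride 4.67 g; calcium pantothenate 1.74 mg; cobalt chloride hexahydrate 23.78 mg; EDTA disodium salt 197.33 mg; magnesium sulfate heptahydrate 2.09 g

Ratio of target to recipe volume: 1245 / 200 = 6.225.
arabinose: 4.45 g × (1245 mL / 200 mL) = 27.70 g
ammonium chloride: 0.75 g × (1245 mL / 200 mL) = 4.67 g
calcium pantothenate: 0.279 mg × (1245 mL / 200 mL) = 1.74 mg
cobalt chloride hexahydrate: 3.82 mg × (1245 mL / 200 mL) = 23.78 mg
EDTA disodium salt: 0.0317 g × (1245 mL / 200 mL) = 0.197332 g = 197.33 mg
magnesium sulfate heptahydrate: 0.336 g × (1245 mL / 200 mL) = 2.09 g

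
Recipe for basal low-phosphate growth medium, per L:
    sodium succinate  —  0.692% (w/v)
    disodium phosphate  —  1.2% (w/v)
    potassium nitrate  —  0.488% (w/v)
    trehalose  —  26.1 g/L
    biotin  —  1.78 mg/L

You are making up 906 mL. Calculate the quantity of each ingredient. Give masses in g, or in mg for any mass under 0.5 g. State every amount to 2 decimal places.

Scale factor relative to 1 L: 0.906.
sodium succinate: 0.692% w/v = 6.92 g/L → 6.92 × 0.906 L = 6.27 g
disodium phosphate: 1.2 g per 100 mL × 906 mL ÷ 100 = 10.87 g
potassium nitrate: 0.488% w/v = 4.88 g/L → 4.88 × 0.906 L = 4.42 g
trehalose: 26.1 g/L × 0.906 L = 23.65 g
biotin: 1.78 mg/L × 0.906 L = 1.61 mg

sodium succinate 6.27 g; disodium phosphate 10.87 g; potassium nitrate 4.42 g; trehalose 23.65 g; biotin 1.61 mg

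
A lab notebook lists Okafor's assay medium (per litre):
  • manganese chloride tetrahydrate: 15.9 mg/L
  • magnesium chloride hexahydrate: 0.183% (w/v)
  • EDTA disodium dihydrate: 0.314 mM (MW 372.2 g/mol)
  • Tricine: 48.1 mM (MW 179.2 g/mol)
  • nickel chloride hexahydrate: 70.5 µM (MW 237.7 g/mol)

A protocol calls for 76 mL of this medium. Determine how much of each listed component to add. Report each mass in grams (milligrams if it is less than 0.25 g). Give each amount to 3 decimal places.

Target volume = 76 mL = 0.076 L.
manganese chloride tetrahydrate: 15.9 mg/L × 0.076 L = 1.208 mg
magnesium chloride hexahydrate: 0.183% w/v = 1.83 g/L → 1.83 × 0.076 L = 0.13908 g = 139.080 mg
EDTA disodium dihydrate: 0.314 mmol/L × 372.2 mg/mmol × 0.076 L = 8.882 mg
Tricine: 48.1 mmol/L × 179.2 g/mol × 0.076 L ÷ 1000 = 0.655 g
nickel chloride hexahydrate: 70.5 µmol/L × 237.7 g/mol × 0.076 L ÷ 1000 = 1.274 mg

manganese chloride tetrahydrate 1.208 mg; magnesium chloride hexahydrate 139.080 mg; EDTA disodium dihydrate 8.882 mg; Tricine 0.655 g; nickel chloride hexahydrate 1.274 mg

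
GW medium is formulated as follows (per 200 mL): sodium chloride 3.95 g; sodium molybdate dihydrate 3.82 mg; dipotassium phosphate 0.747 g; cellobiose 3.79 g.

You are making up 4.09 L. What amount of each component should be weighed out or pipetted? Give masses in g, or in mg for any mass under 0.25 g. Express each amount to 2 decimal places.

Scale factor = 4090 mL / 200 mL = 20.45.
sodium chloride: 3.95 g × (4090 mL / 200 mL) = 80.78 g
sodium molybdate dihydrate: 3.82 mg × (4090 mL / 200 mL) = 78.12 mg
dipotassium phosphate: 0.747 g × (4090 mL / 200 mL) = 15.28 g
cellobiose: 3.79 g × (4090 mL / 200 mL) = 77.51 g

sodium chloride 80.78 g; sodium molybdate dihydrate 78.12 mg; dipotassium phosphate 15.28 g; cellobiose 77.51 g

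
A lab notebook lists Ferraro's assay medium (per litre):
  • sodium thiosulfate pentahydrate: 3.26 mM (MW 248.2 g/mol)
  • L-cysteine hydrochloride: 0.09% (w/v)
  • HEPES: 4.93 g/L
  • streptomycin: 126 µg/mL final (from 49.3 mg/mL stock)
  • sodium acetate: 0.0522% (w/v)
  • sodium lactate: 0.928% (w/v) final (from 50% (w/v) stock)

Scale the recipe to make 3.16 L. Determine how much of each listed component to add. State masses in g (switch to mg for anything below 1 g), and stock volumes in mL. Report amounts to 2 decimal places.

sodium thiosulfate pentahydrate 2.56 g; L-cysteine hydrochloride 2.84 g; HEPES 15.58 g; streptomycin 8.08 mL; sodium acetate 1.65 g; sodium lactate 58.65 mL

Scale factor relative to 1 L: 3.16.
sodium thiosulfate pentahydrate: 3.26 mmol/L × 248.2 g/mol × 3.16 L ÷ 1000 = 2.56 g
L-cysteine hydrochloride: 0.09 g per 100 mL × 3160 mL ÷ 100 = 2.84 g
HEPES: 4.93 g/L × 3.16 L = 15.58 g
streptomycin: V = C2·V2/C1 = 126 µg/mL × 3160 mL ÷ 49300 µg/mL = 8.08 mL
sodium acetate: 0.0522% w/v = 0.522 g/L → 0.522 × 3.16 L = 1.65 g
sodium lactate: V = C2·V2/C1 = 0.928% ÷ 50% × 3160 mL = 58.65 mL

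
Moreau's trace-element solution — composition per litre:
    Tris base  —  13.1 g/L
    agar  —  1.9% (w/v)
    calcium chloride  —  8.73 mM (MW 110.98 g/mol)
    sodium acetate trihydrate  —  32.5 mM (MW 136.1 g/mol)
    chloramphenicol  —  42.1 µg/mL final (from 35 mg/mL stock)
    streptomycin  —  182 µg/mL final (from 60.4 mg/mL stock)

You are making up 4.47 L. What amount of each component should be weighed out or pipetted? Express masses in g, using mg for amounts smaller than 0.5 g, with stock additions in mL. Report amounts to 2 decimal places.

Scale factor relative to 1 L: 4.47.
Tris base: 13.1 g/L × 4.47 L = 58.56 g
agar: 1.9 g per 100 mL × 4470 mL ÷ 100 = 84.93 g
calcium chloride: 8.73 mmol/L × 110.98 g/mol × 4.47 L ÷ 1000 = 4.33 g
sodium acetate trihydrate: 32.5 mmol/L × 136.1 g/mol × 4.47 L ÷ 1000 = 19.77 g
chloramphenicol: V = C2·V2/C1 = 42.1 µg/mL × 4470 mL ÷ 35000 µg/mL = 5.38 mL
streptomycin: V = C2·V2/C1 = 182 µg/mL × 4470 mL ÷ 60400 µg/mL = 13.47 mL

Tris base 58.56 g; agar 84.93 g; calcium chloride 4.33 g; sodium acetate trihydrate 19.77 g; chloramphenicol 5.38 mL; streptomycin 13.47 mL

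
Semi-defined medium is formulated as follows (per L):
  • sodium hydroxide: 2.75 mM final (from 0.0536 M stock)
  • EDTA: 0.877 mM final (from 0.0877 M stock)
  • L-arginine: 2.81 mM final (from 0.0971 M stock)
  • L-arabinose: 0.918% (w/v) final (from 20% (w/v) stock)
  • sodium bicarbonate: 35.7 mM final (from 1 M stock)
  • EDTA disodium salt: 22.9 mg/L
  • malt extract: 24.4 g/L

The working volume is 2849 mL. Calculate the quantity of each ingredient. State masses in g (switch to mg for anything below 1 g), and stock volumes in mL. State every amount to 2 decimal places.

sodium hydroxide 146.17 mL; EDTA 28.49 mL; L-arginine 82.45 mL; L-arabinose 130.77 mL; sodium bicarbonate 101.71 mL; EDTA disodium salt 65.24 mg; malt extract 69.52 g

Target volume = 2849 mL = 2.849 L.
sodium hydroxide: dilute stock: 2.75 mM × 2849 mL ÷ 53.6 mM = 146.17 mL
EDTA: V = C2·V2/C1 = 0.877 mM × 2849 mL ÷ 87.7 mM = 28.49 mL
L-arginine: dilute stock: 2.81 mM × 2849 mL ÷ 97.1 mM = 82.45 mL
L-arabinose: dilute stock: 0.918% ÷ 20% × 2849 mL = 130.77 mL
sodium bicarbonate: C1V1 = C2V2 → 35.7 mM × 2849 mL ÷ 1000 mM = 101.71 mL
EDTA disodium salt: 22.9 mg/L × 2.849 L = 65.24 mg
malt extract: 24.4 g/L × 2.849 L = 69.52 g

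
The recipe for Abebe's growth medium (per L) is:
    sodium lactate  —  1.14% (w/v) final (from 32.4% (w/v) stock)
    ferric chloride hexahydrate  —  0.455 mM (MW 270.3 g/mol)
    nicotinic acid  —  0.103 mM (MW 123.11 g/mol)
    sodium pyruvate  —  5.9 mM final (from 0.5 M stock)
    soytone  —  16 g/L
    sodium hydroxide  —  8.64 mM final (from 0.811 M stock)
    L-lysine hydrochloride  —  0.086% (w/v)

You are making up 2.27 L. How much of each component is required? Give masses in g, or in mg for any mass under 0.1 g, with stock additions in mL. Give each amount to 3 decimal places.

sodium lactate 79.870 mL; ferric chloride hexahydrate 0.279 g; nicotinic acid 28.784 mg; sodium pyruvate 26.786 mL; soytone 36.320 g; sodium hydroxide 24.183 mL; L-lysine hydrochloride 1.952 g

Scale factor relative to 1 L: 2.27.
sodium lactate: dilute stock: 1.14% ÷ 32.4% × 2270 mL = 79.870 mL
ferric chloride hexahydrate: 0.455 mmol/L × 270.3 g/mol × 2.27 L ÷ 1000 = 0.279 g
nicotinic acid: 0.103 mmol/L × 123.11 mg/mmol × 2.27 L = 28.784 mg
sodium pyruvate: V = C2·V2/C1 = 5.9 mM × 2270 mL ÷ 500 mM = 26.786 mL
soytone: 16 g/L × 2.27 L = 36.320 g
sodium hydroxide: V = C2·V2/C1 = 8.64 mM × 2270 mL ÷ 811 mM = 24.183 mL
L-lysine hydrochloride: 0.086% w/v = 0.86 g/L → 0.86 × 2.27 L = 1.952 g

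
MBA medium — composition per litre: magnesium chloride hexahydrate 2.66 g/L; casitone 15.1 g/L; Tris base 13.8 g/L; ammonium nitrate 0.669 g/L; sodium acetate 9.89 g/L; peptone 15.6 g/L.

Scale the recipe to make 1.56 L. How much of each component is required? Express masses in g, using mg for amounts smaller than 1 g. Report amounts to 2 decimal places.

Working volume: 1.56 L.
magnesium chloride hexahydrate: 2.66 g/L × 1.56 L = 4.15 g
casitone: 15.1 g/L × 1.56 L = 23.56 g
Tris base: 13.8 g/L × 1.56 L = 21.53 g
ammonium nitrate: 0.669 g/L × 1.56 L = 1.04 g
sodium acetate: 9.89 g/L × 1.56 L = 15.43 g
peptone: 15.6 g/L × 1.56 L = 24.34 g

magnesium chloride hexahydrate 4.15 g; casitone 23.56 g; Tris base 21.53 g; ammonium nitrate 1.04 g; sodium acetate 15.43 g; peptone 24.34 g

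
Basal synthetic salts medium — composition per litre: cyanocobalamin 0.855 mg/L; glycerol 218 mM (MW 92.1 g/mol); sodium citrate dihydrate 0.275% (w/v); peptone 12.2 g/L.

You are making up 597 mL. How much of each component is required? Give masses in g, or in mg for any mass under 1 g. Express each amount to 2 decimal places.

cyanocobalamin 0.51 mg; glycerol 11.99 g; sodium citrate dihydrate 1.64 g; peptone 7.28 g

Scale factor relative to 1 L: 0.597.
cyanocobalamin: 0.855 mg/L × 0.597 L = 0.51 mg
glycerol: 218 mmol/L × 92.1 g/mol × 0.597 L ÷ 1000 = 11.99 g
sodium citrate dihydrate: 0.275 g per 100 mL × 597 mL ÷ 100 = 1.64 g
peptone: 12.2 g/L × 0.597 L = 7.28 g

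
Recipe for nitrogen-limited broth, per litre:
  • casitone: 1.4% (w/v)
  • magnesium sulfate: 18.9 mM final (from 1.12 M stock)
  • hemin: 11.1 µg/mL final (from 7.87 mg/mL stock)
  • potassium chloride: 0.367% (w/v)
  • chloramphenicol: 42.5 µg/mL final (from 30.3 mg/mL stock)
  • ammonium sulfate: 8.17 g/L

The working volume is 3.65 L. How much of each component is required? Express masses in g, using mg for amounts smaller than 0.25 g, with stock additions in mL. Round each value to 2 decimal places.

casitone 51.10 g; magnesium sulfate 61.59 mL; hemin 5.15 mL; potassium chloride 13.40 g; chloramphenicol 5.12 mL; ammonium sulfate 29.82 g

Scale factor relative to 1 L: 3.65.
casitone: 1.4% w/v = 14 g/L → 14 × 3.65 L = 51.10 g
magnesium sulfate: V = C2·V2/C1 = 18.9 mM × 3650 mL ÷ 1120 mM = 61.59 mL
hemin: C1V1 = C2V2 → 11.1 µg/mL × 3650 mL ÷ 7870 µg/mL = 5.15 mL
potassium chloride: 0.367 g per 100 mL × 3650 mL ÷ 100 = 13.40 g
chloramphenicol: C1V1 = C2V2 → 42.5 µg/mL × 3650 mL ÷ 30300 µg/mL = 5.12 mL
ammonium sulfate: 8.17 g/L × 3.65 L = 29.82 g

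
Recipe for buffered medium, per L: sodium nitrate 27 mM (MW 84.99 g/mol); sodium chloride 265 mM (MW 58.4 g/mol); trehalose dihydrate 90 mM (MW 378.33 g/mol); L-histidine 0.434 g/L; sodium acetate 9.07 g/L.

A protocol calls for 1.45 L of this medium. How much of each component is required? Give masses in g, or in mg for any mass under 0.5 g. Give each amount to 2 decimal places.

sodium nitrate 3.33 g; sodium chloride 22.44 g; trehalose dihydrate 49.37 g; L-histidine 0.63 g; sodium acetate 13.15 g

Working volume: 1.45 L.
sodium nitrate: 27 mmol/L × 84.99 g/mol × 1.45 L ÷ 1000 = 3.33 g
sodium chloride: 265 mmol/L × 58.4 g/mol × 1.45 L ÷ 1000 = 22.44 g
trehalose dihydrate: 90 mmol/L × 378.33 g/mol × 1.45 L ÷ 1000 = 49.37 g
L-histidine: 0.434 g/L × 1.45 L = 0.63 g
sodium acetate: 9.07 g/L × 1.45 L = 13.15 g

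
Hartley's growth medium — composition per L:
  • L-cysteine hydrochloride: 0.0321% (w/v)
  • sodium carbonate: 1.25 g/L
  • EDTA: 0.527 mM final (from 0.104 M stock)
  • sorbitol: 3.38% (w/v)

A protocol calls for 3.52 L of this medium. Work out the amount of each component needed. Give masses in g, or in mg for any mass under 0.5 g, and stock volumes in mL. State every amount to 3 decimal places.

L-cysteine hydrochloride 1.130 g; sodium carbonate 4.400 g; EDTA 17.837 mL; sorbitol 118.976 g

Working volume: 3.52 L.
L-cysteine hydrochloride: 0.0321% w/v = 0.321 g/L → 0.321 × 3.52 L = 1.130 g
sodium carbonate: 1.25 g/L × 3.52 L = 4.400 g
EDTA: C1V1 = C2V2 → 0.527 mM × 3520 mL ÷ 104 mM = 17.837 mL
sorbitol: 3.38% w/v = 33.8 g/L → 33.8 × 3.52 L = 118.976 g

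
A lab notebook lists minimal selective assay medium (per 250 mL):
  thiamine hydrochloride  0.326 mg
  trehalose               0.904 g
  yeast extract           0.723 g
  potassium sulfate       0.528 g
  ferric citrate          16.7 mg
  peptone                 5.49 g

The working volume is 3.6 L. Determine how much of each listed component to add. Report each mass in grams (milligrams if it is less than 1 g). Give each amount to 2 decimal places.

Scale factor = 3600 mL / 250 mL = 14.4.
thiamine hydrochloride: 0.326 mg × (3600 mL / 250 mL) = 4.69 mg
trehalose: 0.904 g × (3600 mL / 250 mL) = 13.02 g
yeast extract: 0.723 g × (3600 mL / 250 mL) = 10.41 g
potassium sulfate: 0.528 g × (3600 mL / 250 mL) = 7.60 g
ferric citrate: 16.7 mg × (3600 mL / 250 mL) = 240.48 mg
peptone: 5.49 g × (3600 mL / 250 mL) = 79.06 g

thiamine hydrochloride 4.69 mg; trehalose 13.02 g; yeast extract 10.41 g; potassium sulfate 7.60 g; ferric citrate 240.48 mg; peptone 79.06 g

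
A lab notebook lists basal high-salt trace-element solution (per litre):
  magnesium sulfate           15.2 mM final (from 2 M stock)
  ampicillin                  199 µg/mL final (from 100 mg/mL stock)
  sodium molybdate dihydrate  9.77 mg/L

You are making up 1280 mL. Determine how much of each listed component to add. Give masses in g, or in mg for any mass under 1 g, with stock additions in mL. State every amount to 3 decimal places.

Working volume: 1280 mL = 1.28 L.
magnesium sulfate: C1V1 = C2V2 → 15.2 mM × 1280 mL ÷ 2000 mM = 9.728 mL
ampicillin: C1V1 = C2V2 → 199 µg/mL × 1280 mL ÷ 100000 µg/mL = 2.547 mL
sodium molybdate dihydrate: 9.77 mg/L × 1.28 L = 12.506 mg

magnesium sulfate 9.728 mL; ampicillin 2.547 mL; sodium molybdate dihydrate 12.506 mg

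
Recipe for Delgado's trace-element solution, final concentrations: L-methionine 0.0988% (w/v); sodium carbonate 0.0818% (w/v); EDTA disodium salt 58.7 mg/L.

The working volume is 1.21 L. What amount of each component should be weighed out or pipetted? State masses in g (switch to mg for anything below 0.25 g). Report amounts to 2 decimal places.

Working volume: 1.21 L.
L-methionine: 0.0988% w/v = 0.988 g/L → 0.988 × 1.21 L = 1.20 g
sodium carbonate: 0.0818 g per 100 mL × 1210 mL ÷ 100 = 0.99 g
EDTA disodium salt: 58.7 mg/L × 1.21 L = 71.03 mg

L-methionine 1.20 g; sodium carbonate 0.99 g; EDTA disodium salt 71.03 mg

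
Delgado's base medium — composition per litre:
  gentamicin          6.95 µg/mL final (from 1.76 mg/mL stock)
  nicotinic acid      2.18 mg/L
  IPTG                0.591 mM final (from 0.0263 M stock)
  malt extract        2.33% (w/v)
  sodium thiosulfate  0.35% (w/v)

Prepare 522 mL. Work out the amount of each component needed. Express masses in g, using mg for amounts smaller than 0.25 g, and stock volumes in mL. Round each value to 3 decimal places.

gentamicin 2.061 mL; nicotinic acid 1.138 mg; IPTG 11.730 mL; malt extract 12.163 g; sodium thiosulfate 1.827 g

Target volume = 522 mL = 0.522 L.
gentamicin: C1V1 = C2V2 → 6.95 µg/mL × 522 mL ÷ 1760 µg/mL = 2.061 mL
nicotinic acid: 2.18 mg/L × 0.522 L = 1.138 mg
IPTG: C1V1 = C2V2 → 0.591 mM × 522 mL ÷ 26.3 mM = 11.730 mL
malt extract: 2.33% w/v = 23.3 g/L → 23.3 × 0.522 L = 12.163 g
sodium thiosulfate: 0.35 g per 100 mL × 522 mL ÷ 100 = 1.827 g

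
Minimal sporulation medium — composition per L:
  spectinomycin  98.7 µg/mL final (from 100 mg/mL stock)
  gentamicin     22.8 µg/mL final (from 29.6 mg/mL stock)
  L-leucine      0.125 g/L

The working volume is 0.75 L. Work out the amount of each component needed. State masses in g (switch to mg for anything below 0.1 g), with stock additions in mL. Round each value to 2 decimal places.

spectinomycin 0.74 mL; gentamicin 0.58 mL; L-leucine 93.75 mg

Working volume: 0.75 L.
spectinomycin: dilute stock: 98.7 µg/mL × 750 mL ÷ 100000 µg/mL = 0.74 mL
gentamicin: dilute stock: 22.8 µg/mL × 750 mL ÷ 29600 µg/mL = 0.58 mL
L-leucine: 0.125 g/L × 0.75 L = 0.09375 g = 93.75 mg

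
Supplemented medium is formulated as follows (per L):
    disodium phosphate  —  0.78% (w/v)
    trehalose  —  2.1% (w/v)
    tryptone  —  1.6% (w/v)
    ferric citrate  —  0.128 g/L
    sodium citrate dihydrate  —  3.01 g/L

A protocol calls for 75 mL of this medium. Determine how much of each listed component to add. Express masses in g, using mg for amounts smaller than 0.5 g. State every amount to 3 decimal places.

disodium phosphate 0.585 g; trehalose 1.575 g; tryptone 1.200 g; ferric citrate 9.600 mg; sodium citrate dihydrate 225.750 mg

Target volume = 75 mL = 0.075 L.
disodium phosphate: 0.78 g per 100 mL × 75 mL ÷ 100 = 0.585 g
trehalose: 2.1% w/v = 21 g/L → 21 × 0.075 L = 1.575 g
tryptone: 1.6 g per 100 mL × 75 mL ÷ 100 = 1.200 g
ferric citrate: 0.128 g/L × 0.075 L = 0.0096 g = 9.600 mg
sodium citrate dihydrate: 3.01 g/L × 0.075 L = 0.22575 g = 225.750 mg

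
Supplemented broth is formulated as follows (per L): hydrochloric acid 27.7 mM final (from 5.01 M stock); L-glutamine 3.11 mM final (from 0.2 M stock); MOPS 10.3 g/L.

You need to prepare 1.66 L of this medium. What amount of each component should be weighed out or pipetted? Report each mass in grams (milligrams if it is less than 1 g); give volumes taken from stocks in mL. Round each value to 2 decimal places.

Working volume: 1.66 L.
hydrochloric acid: C1V1 = C2V2 → 27.7 mM × 1660 mL ÷ 5010 mM = 9.18 mL
L-glutamine: V = C2·V2/C1 = 3.11 mM × 1660 mL ÷ 200 mM = 25.81 mL
MOPS: 10.3 g/L × 1.66 L = 17.10 g

hydrochloric acid 9.18 mL; L-glutamine 25.81 mL; MOPS 17.10 g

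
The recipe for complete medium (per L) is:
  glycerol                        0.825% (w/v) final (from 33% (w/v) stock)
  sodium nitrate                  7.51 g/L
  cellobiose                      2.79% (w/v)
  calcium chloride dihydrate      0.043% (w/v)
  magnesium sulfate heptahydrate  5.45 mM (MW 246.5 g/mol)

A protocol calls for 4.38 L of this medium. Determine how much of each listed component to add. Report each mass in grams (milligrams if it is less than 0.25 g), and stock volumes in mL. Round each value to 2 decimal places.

Scale factor relative to 1 L: 4.38.
glycerol: dilute stock: 0.825% ÷ 33% × 4380 mL = 109.50 mL
sodium nitrate: 7.51 g/L × 4.38 L = 32.89 g
cellobiose: 2.79% w/v = 27.9 g/L → 27.9 × 4.38 L = 122.20 g
calcium chloride dihydrate: 0.043 g per 100 mL × 4380 mL ÷ 100 = 1.88 g
magnesium sulfate heptahydrate: 5.45 mmol/L × 246.5 g/mol × 4.38 L ÷ 1000 = 5.88 g

glycerol 109.50 mL; sodium nitrate 32.89 g; cellobiose 122.20 g; calcium chloride dihydrate 1.88 g; magnesium sulfate heptahydrate 5.88 g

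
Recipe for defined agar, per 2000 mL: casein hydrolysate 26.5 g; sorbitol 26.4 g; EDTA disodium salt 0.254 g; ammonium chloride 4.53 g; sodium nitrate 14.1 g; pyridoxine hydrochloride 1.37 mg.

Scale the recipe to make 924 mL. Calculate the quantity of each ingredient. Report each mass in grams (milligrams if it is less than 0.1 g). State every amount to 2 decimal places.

casein hydrolysate 12.24 g; sorbitol 12.20 g; EDTA disodium salt 0.12 g; ammonium chloride 2.09 g; sodium nitrate 6.51 g; pyridoxine hydrochloride 0.63 mg

Ratio of target to recipe volume: 924 / 2000 = 0.462.
casein hydrolysate: 26.5 g × (924 mL / 2000 mL) = 12.24 g
sorbitol: 26.4 g × (924 mL / 2000 mL) = 12.20 g
EDTA disodium salt: 0.254 g × (924 mL / 2000 mL) = 0.12 g
ammonium chloride: 4.53 g × (924 mL / 2000 mL) = 2.09 g
sodium nitrate: 14.1 g × (924 mL / 2000 mL) = 6.51 g
pyridoxine hydrochloride: 1.37 mg × (924 mL / 2000 mL) = 0.63 mg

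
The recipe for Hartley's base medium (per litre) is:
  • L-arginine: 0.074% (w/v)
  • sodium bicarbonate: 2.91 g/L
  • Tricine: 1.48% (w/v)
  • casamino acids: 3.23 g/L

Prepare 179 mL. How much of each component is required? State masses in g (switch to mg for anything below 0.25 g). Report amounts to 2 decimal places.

Scale factor relative to 1 L: 0.179.
L-arginine: 0.074% w/v = 0.74 g/L → 0.74 × 0.179 L = 0.13246 g = 132.46 mg
sodium bicarbonate: 2.91 g/L × 0.179 L = 0.52 g
Tricine: 1.48% w/v = 14.8 g/L → 14.8 × 0.179 L = 2.65 g
casamino acids: 3.23 g/L × 0.179 L = 0.58 g

L-arginine 132.46 mg; sodium bicarbonate 0.52 g; Tricine 2.65 g; casamino acids 0.58 g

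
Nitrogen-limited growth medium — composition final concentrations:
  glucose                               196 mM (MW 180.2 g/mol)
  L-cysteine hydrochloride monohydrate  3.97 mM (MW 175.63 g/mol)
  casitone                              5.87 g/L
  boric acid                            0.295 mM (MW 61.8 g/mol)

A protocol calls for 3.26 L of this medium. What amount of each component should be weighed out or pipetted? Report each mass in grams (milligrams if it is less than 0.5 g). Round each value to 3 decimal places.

Working volume: 3.26 L.
glucose: 196 mmol/L × 180.2 g/mol × 3.26 L ÷ 1000 = 115.141 g
L-cysteine hydrochloride monohydrate: 3.97 mmol/L × 175.63 g/mol × 3.26 L ÷ 1000 = 2.273 g
casitone: 5.87 g/L × 3.26 L = 19.136 g
boric acid: 0.295 mmol/L × 61.8 mg/mmol × 3.26 L = 59.433 mg

glucose 115.141 g; L-cysteine hydrochloride monohydrate 2.273 g; casitone 19.136 g; boric acid 59.433 mg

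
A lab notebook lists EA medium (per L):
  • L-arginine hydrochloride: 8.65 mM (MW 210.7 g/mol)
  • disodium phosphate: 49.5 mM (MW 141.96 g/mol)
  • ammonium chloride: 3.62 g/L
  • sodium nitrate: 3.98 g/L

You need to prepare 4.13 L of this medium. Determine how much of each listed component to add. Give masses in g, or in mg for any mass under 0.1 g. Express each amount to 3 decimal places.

L-arginine hydrochloride 7.527 g; disodium phosphate 29.022 g; ammonium chloride 14.951 g; sodium nitrate 16.437 g

Working volume: 4.13 L.
L-arginine hydrochloride: 8.65 mmol/L × 210.7 g/mol × 4.13 L ÷ 1000 = 7.527 g
disodium phosphate: 49.5 mmol/L × 141.96 g/mol × 4.13 L ÷ 1000 = 29.022 g
ammonium chloride: 3.62 g/L × 4.13 L = 14.951 g
sodium nitrate: 3.98 g/L × 4.13 L = 16.437 g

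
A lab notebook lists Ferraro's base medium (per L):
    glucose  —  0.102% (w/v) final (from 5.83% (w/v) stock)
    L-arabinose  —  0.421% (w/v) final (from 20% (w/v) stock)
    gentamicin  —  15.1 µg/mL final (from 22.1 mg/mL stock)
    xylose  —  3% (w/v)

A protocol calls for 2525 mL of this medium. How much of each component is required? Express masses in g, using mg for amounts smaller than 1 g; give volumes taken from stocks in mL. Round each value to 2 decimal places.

Working volume: 2525 mL = 2.525 L.
glucose: dilute stock: 0.102% ÷ 5.83% × 2525 mL = 44.18 mL
L-arabinose: V = C2·V2/C1 = 0.421% ÷ 20% × 2525 mL = 53.15 mL
gentamicin: V = C2·V2/C1 = 15.1 µg/mL × 2525 mL ÷ 22100 µg/mL = 1.73 mL
xylose: 3% w/v = 30 g/L → 30 × 2.525 L = 75.75 g

glucose 44.18 mL; L-arabinose 53.15 mL; gentamicin 1.73 mL; xylose 75.75 g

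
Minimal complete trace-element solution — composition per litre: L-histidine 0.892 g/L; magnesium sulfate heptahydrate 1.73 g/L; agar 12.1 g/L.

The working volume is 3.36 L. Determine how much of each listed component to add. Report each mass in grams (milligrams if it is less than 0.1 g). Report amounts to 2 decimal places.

L-histidine 3.00 g; magnesium sulfate heptahydrate 5.81 g; agar 40.66 g

Scale factor relative to 1 L: 3.36.
L-histidine: 0.892 g/L × 3.36 L = 3.00 g
magnesium sulfate heptahydrate: 1.73 g/L × 3.36 L = 5.81 g
agar: 12.1 g/L × 3.36 L = 40.66 g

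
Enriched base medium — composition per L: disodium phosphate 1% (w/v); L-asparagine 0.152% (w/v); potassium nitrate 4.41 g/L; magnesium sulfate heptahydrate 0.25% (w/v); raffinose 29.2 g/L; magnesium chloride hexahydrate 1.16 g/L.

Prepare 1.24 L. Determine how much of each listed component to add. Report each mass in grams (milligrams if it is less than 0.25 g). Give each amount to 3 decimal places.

disodium phosphate 12.400 g; L-asparagine 1.885 g; potassium nitrate 5.468 g; magnesium sulfate heptahydrate 3.100 g; raffinose 36.208 g; magnesium chloride hexahydrate 1.438 g

Scale factor relative to 1 L: 1.24.
disodium phosphate: 1 g per 100 mL × 1240 mL ÷ 100 = 12.400 g
L-asparagine: 0.152 g per 100 mL × 1240 mL ÷ 100 = 1.885 g
potassium nitrate: 4.41 g/L × 1.24 L = 5.468 g
magnesium sulfate heptahydrate: 0.25 g per 100 mL × 1240 mL ÷ 100 = 3.100 g
raffinose: 29.2 g/L × 1.24 L = 36.208 g
magnesium chloride hexahydrate: 1.16 g/L × 1.24 L = 1.438 g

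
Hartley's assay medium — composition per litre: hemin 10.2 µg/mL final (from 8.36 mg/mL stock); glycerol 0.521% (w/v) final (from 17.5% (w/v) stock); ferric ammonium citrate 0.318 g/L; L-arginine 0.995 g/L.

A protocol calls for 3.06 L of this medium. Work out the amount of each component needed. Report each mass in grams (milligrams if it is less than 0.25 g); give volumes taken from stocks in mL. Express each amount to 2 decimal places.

hemin 3.73 mL; glycerol 91.10 mL; ferric ammonium citrate 0.97 g; L-arginine 3.04 g

Working volume: 3.06 L.
hemin: dilute stock: 10.2 µg/mL × 3060 mL ÷ 8360 µg/mL = 3.73 mL
glycerol: V = C2·V2/C1 = 0.521% ÷ 17.5% × 3060 mL = 91.10 mL
ferric ammonium citrate: 0.318 g/L × 3.06 L = 0.97 g
L-arginine: 0.995 g/L × 3.06 L = 3.04 g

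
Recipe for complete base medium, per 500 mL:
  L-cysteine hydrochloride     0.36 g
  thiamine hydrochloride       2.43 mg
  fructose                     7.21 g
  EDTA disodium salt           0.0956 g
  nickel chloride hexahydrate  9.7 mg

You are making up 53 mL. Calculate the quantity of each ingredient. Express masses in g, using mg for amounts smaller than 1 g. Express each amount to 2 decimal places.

L-cysteine hydrochloride 38.16 mg; thiamine hydrochloride 0.26 mg; fructose 764.26 mg; EDTA disodium salt 10.13 mg; nickel chloride hexahydrate 1.03 mg

Ratio of target to recipe volume: 53 / 500 = 0.106.
L-cysteine hydrochloride: 0.36 g × (53 mL / 500 mL) = 0.03816 g = 38.16 mg
thiamine hydrochloride: 2.43 mg × (53 mL / 500 mL) = 0.26 mg
fructose: 7.21 g × (53 mL / 500 mL) = 0.76426 g = 764.26 mg
EDTA disodium salt: 0.0956 g × (53 mL / 500 mL) = 0.0101336 g = 10.13 mg
nickel chloride hexahydrate: 9.7 mg × (53 mL / 500 mL) = 1.03 mg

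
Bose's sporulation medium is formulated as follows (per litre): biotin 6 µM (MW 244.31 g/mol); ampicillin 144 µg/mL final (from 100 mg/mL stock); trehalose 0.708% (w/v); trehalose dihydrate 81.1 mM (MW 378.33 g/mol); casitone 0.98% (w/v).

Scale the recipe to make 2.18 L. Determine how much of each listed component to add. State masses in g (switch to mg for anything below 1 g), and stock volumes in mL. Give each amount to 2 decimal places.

Scale factor relative to 1 L: 2.18.
biotin: 6 µmol/L × 244.31 g/mol × 2.18 L ÷ 1000 = 3.20 mg
ampicillin: dilute stock: 144 µg/mL × 2180 mL ÷ 100000 µg/mL = 3.14 mL
trehalose: 0.708 g per 100 mL × 2180 mL ÷ 100 = 15.43 g
trehalose dihydrate: 81.1 mmol/L × 378.33 g/mol × 2.18 L ÷ 1000 = 66.89 g
casitone: 0.98 g per 100 mL × 2180 mL ÷ 100 = 21.36 g

biotin 3.20 mg; ampicillin 3.14 mL; trehalose 15.43 g; trehalose dihydrate 66.89 g; casitone 21.36 g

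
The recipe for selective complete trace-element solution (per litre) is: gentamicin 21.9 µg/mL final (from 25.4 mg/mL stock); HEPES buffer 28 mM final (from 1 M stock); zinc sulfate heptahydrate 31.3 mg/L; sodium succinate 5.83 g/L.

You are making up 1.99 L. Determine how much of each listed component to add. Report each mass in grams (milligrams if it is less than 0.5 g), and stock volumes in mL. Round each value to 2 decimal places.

gentamicin 1.72 mL; HEPES buffer 55.72 mL; zinc sulfate heptahydrate 62.29 mg; sodium succinate 11.60 g

Working volume: 1.99 L.
gentamicin: C1V1 = C2V2 → 21.9 µg/mL × 1990 mL ÷ 25400 µg/mL = 1.72 mL
HEPES buffer: V = C2·V2/C1 = 28 mM × 1990 mL ÷ 1000 mM = 55.72 mL
zinc sulfate heptahydrate: 31.3 mg/L × 1.99 L = 62.29 mg
sodium succinate: 5.83 g/L × 1.99 L = 11.60 g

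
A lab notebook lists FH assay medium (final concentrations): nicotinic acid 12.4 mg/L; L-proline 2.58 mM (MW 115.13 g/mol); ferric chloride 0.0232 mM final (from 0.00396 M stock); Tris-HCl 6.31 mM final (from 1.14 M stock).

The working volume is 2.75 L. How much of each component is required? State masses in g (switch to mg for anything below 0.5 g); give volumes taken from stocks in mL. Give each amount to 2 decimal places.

Scale factor relative to 1 L: 2.75.
nicotinic acid: 12.4 mg/L × 2.75 L = 34.10 mg
L-proline: 2.58 mmol/L × 115.13 g/mol × 2.75 L ÷ 1000 = 0.82 g
ferric chloride: dilute stock: 0.0232 mM × 2750 mL ÷ 3.96 mM = 16.11 mL
Tris-HCl: C1V1 = C2V2 → 6.31 mM × 2750 mL ÷ 1140 mM = 15.22 mL

nicotinic acid 34.10 mg; L-proline 0.82 g; ferric chloride 16.11 mL; Tris-HCl 15.22 mL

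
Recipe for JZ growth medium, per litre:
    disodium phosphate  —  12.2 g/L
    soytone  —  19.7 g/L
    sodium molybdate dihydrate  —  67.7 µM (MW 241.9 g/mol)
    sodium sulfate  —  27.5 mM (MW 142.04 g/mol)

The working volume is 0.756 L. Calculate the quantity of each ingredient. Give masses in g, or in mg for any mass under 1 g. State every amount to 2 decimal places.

disodium phosphate 9.22 g; soytone 14.89 g; sodium molybdate dihydrate 12.38 mg; sodium sulfate 2.95 g

Working volume: 0.756 L.
disodium phosphate: 12.2 g/L × 0.756 L = 9.22 g
soytone: 19.7 g/L × 0.756 L = 14.89 g
sodium molybdate dihydrate: 67.7 µmol/L × 241.9 g/mol × 0.756 L ÷ 1000 = 12.38 mg
sodium sulfate: 27.5 mmol/L × 142.04 g/mol × 0.756 L ÷ 1000 = 2.95 g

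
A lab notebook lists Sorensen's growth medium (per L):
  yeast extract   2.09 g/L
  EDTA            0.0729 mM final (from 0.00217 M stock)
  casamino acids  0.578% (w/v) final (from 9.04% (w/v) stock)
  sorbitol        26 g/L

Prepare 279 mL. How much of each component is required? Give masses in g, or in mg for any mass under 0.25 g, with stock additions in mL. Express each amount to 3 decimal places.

Target volume = 279 mL = 0.279 L.
yeast extract: 2.09 g/L × 0.279 L = 0.583 g
EDTA: dilute stock: 0.0729 mM × 279 mL ÷ 2.17 mM = 9.373 mL
casamino acids: V = C2·V2/C1 = 0.578% ÷ 9.04% × 279 mL = 17.839 mL
sorbitol: 26 g/L × 0.279 L = 7.254 g

yeast extract 0.583 g; EDTA 9.373 mL; casamino acids 17.839 mL; sorbitol 7.254 g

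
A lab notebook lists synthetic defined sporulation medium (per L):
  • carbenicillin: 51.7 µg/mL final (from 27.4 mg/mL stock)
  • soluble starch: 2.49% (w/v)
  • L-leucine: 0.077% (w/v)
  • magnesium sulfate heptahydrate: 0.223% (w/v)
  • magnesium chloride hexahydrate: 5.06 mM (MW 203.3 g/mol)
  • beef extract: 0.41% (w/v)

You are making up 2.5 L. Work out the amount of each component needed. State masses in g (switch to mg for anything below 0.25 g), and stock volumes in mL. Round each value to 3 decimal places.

Scale factor relative to 1 L: 2.5.
carbenicillin: C1V1 = C2V2 → 51.7 µg/mL × 2500 mL ÷ 27400 µg/mL = 4.717 mL
soluble starch: 2.49 g per 100 mL × 2500 mL ÷ 100 = 62.250 g
L-leucine: 0.077 g per 100 mL × 2500 mL ÷ 100 = 1.925 g
magnesium sulfate heptahydrate: 0.223% w/v = 2.23 g/L → 2.23 × 2.5 L = 5.575 g
magnesium chloride hexahydrate: 5.06 mmol/L × 203.3 g/mol × 2.5 L ÷ 1000 = 2.572 g
beef extract: 0.41% w/v = 4.1 g/L → 4.1 × 2.5 L = 10.250 g

carbenicillin 4.717 mL; soluble starch 62.250 g; L-leucine 1.925 g; magnesium sulfate heptahydrate 5.575 g; magnesium chloride hexahydrate 2.572 g; beef extract 10.250 g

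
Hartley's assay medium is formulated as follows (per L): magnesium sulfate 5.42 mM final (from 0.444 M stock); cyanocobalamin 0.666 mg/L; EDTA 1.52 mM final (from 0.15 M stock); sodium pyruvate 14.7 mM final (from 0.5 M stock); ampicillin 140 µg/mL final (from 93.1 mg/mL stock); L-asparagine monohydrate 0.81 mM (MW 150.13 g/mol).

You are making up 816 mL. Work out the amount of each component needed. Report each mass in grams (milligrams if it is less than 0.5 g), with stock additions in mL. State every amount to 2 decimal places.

Scale factor relative to 1 L: 0.816.
magnesium sulfate: dilute stock: 5.42 mM × 816 mL ÷ 444 mM = 9.96 mL
cyanocobalamin: 0.666 mg/L × 0.816 L = 0.54 mg
EDTA: dilute stock: 1.52 mM × 816 mL ÷ 150 mM = 8.27 mL
sodium pyruvate: V = C2·V2/C1 = 14.7 mM × 816 mL ÷ 500 mM = 23.99 mL
ampicillin: C1V1 = C2V2 → 140 µg/mL × 816 mL ÷ 93100 µg/mL = 1.23 mL
L-asparagine monohydrate: 0.81 mmol/L × 150.13 mg/mmol × 0.816 L = 99.23 mg

magnesium sulfate 9.96 mL; cyanocobalamin 0.54 mg; EDTA 8.27 mL; sodium pyruvate 23.99 mL; ampicillin 1.23 mL; L-asparagine monohydrate 99.23 mg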